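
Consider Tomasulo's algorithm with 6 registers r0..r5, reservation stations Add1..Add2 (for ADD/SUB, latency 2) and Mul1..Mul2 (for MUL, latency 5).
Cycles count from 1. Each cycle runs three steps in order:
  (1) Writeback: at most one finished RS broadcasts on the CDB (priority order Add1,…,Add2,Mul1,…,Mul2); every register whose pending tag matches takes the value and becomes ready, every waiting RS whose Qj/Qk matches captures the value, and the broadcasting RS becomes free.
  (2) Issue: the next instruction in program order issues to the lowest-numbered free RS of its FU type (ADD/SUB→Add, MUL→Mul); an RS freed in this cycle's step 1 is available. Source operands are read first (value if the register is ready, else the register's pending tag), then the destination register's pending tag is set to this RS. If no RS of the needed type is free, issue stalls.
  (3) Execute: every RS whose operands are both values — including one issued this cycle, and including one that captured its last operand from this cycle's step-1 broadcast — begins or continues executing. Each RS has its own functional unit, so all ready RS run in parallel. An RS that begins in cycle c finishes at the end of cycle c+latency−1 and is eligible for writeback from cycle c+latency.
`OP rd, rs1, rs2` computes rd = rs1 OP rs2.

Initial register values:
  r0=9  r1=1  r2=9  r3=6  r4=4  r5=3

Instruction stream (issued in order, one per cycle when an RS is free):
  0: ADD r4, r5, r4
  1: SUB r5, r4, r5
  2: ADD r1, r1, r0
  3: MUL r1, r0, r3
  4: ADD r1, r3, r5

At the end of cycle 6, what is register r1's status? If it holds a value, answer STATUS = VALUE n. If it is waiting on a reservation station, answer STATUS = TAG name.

c1: issue ADD r4<-Add1 | r0:9,r1:1,r2:9,r3:6,r4:Add1,r5:3
c2: issue SUB r5<-Add2 | r0:9,r1:1,r2:9,r3:6,r4:Add1,r5:Add2
c3: CDB Add1=7; issue ADD r1<-Add1 | r0:9,r1:Add1,r2:9,r3:6,r4:7,r5:Add2
c4: issue MUL r1<-Mul1 | r0:9,r1:Mul1,r2:9,r3:6,r4:7,r5:Add2
c5: CDB Add1=10; issue ADD r1<-Add1 | r0:9,r1:Add1,r2:9,r3:6,r4:7,r5:Add2
c6: CDB Add2=4 | r0:9,r1:Add1,r2:9,r3:6,r4:7,r5:4

STATUS = TAG Add1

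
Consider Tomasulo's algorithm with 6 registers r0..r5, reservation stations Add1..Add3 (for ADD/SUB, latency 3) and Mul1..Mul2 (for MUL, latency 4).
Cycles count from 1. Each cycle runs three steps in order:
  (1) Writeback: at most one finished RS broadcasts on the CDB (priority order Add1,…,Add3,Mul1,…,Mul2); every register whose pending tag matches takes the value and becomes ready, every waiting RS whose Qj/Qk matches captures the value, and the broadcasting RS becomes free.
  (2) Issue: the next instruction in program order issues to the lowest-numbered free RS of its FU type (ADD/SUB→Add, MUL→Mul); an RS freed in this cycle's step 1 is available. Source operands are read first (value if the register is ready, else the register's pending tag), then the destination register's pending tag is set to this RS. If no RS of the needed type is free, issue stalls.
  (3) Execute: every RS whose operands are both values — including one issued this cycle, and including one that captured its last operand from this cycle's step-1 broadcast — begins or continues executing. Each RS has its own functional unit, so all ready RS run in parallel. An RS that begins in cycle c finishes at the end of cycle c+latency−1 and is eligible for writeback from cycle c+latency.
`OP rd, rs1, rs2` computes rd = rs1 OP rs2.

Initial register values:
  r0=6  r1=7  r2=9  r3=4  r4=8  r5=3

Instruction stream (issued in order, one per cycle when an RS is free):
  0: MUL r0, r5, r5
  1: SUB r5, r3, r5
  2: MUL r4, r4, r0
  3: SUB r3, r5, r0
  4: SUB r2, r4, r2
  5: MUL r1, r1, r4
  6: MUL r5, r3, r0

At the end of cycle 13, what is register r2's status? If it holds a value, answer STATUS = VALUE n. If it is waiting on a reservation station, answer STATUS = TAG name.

STATUS = VALUE 63

cycle 1: issue MUL r0<-Mul1 // r0:Mul1,r1:7,r2:9,r3:4,r4:8,r5:3
cycle 2: issue SUB r5<-Add1 // r0:Mul1,r1:7,r2:9,r3:4,r4:8,r5:Add1
cycle 3: issue MUL r4<-Mul2 // r0:Mul1,r1:7,r2:9,r3:4,r4:Mul2,r5:Add1
cycle 4: issue SUB r3<-Add2 // r0:Mul1,r1:7,r2:9,r3:Add2,r4:Mul2,r5:Add1
cycle 5: CDB Add1=1; issue SUB r2<-Add1 // r0:Mul1,r1:7,r2:Add1,r3:Add2,r4:Mul2,r5:1
cycle 6: CDB Mul1=9; issue MUL r1<-Mul1 // r0:9,r1:Mul1,r2:Add1,r3:Add2,r4:Mul2,r5:1
cycle 7: stall // r0:9,r1:Mul1,r2:Add1,r3:Add2,r4:Mul2,r5:1
cycle 8: stall // r0:9,r1:Mul1,r2:Add1,r3:Add2,r4:Mul2,r5:1
cycle 9: CDB Add2=-8; stall // r0:9,r1:Mul1,r2:Add1,r3:-8,r4:Mul2,r5:1
cycle 10: CDB Mul2=72; issue MUL r5<-Mul2 // r0:9,r1:Mul1,r2:Add1,r3:-8,r4:72,r5:Mul2
cycle 11: - // r0:9,r1:Mul1,r2:Add1,r3:-8,r4:72,r5:Mul2
cycle 12: - // r0:9,r1:Mul1,r2:Add1,r3:-8,r4:72,r5:Mul2
cycle 13: CDB Add1=63 // r0:9,r1:Mul1,r2:63,r3:-8,r4:72,r5:Mul2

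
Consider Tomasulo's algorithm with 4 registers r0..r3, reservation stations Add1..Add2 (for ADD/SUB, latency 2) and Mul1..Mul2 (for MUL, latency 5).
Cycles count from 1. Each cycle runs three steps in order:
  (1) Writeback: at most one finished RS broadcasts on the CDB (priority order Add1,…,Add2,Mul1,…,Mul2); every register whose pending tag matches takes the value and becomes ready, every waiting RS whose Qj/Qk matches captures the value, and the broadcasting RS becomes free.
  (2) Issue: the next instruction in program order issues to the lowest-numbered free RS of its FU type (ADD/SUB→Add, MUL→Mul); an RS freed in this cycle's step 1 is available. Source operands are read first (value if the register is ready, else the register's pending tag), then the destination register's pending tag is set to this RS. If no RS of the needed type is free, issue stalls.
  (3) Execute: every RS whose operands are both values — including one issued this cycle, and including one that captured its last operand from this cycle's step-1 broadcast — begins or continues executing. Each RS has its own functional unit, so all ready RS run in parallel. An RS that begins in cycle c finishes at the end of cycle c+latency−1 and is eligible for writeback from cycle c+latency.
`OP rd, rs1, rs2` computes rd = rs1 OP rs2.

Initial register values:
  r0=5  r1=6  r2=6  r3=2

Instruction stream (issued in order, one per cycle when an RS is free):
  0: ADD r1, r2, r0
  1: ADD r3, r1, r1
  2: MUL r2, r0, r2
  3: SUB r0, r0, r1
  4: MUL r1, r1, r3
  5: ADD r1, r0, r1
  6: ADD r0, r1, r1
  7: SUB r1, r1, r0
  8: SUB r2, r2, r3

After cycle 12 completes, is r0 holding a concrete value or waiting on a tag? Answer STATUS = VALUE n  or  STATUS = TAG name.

cycle 1: issue ADD r1<-Add1 // r0:5,r1:Add1,r2:6,r3:2
cycle 2: issue ADD r3<-Add2 // r0:5,r1:Add1,r2:6,r3:Add2
cycle 3: CDB Add1=11; issue MUL r2<-Mul1 // r0:5,r1:11,r2:Mul1,r3:Add2
cycle 4: issue SUB r0<-Add1 // r0:Add1,r1:11,r2:Mul1,r3:Add2
cycle 5: CDB Add2=22; issue MUL r1<-Mul2 // r0:Add1,r1:Mul2,r2:Mul1,r3:22
cycle 6: CDB Add1=-6; issue ADD r1<-Add1 // r0:-6,r1:Add1,r2:Mul1,r3:22
cycle 7: issue ADD r0<-Add2 // r0:Add2,r1:Add1,r2:Mul1,r3:22
cycle 8: CDB Mul1=30; stall // r0:Add2,r1:Add1,r2:30,r3:22
cycle 9: stall // r0:Add2,r1:Add1,r2:30,r3:22
cycle 10: CDB Mul2=242; stall // r0:Add2,r1:Add1,r2:30,r3:22
cycle 11: stall // r0:Add2,r1:Add1,r2:30,r3:22
cycle 12: CDB Add1=236; issue SUB r1<-Add1 // r0:Add2,r1:Add1,r2:30,r3:22

STATUS = TAG Add2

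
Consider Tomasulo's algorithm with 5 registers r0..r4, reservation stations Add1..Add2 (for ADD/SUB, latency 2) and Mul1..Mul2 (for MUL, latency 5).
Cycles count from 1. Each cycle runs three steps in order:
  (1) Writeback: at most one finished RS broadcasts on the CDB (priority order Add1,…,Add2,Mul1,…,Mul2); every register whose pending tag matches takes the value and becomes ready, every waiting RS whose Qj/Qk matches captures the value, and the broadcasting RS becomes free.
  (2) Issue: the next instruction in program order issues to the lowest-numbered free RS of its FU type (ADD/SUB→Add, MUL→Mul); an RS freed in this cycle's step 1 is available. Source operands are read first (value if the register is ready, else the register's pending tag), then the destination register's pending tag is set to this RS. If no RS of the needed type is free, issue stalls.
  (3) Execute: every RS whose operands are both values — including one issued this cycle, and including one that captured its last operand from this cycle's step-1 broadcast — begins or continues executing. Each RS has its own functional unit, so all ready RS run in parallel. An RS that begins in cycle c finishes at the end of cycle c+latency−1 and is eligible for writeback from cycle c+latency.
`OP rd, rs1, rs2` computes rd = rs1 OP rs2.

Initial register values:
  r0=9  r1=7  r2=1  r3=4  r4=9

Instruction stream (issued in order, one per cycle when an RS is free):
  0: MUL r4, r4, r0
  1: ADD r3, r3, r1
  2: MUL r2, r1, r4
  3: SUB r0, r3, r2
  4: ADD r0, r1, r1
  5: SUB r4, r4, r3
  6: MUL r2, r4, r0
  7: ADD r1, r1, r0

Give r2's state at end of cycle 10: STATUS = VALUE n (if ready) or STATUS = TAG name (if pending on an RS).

STATUS = TAG Mul1

c1: issue MUL r4<-Mul1 | r0:9,r1:7,r2:1,r3:4,r4:Mul1
c2: issue ADD r3<-Add1 | r0:9,r1:7,r2:1,r3:Add1,r4:Mul1
c3: issue MUL r2<-Mul2 | r0:9,r1:7,r2:Mul2,r3:Add1,r4:Mul1
c4: CDB Add1=11; issue SUB r0<-Add1 | r0:Add1,r1:7,r2:Mul2,r3:11,r4:Mul1
c5: issue ADD r0<-Add2 | r0:Add2,r1:7,r2:Mul2,r3:11,r4:Mul1
c6: CDB Mul1=81; stall | r0:Add2,r1:7,r2:Mul2,r3:11,r4:81
c7: CDB Add2=14; issue SUB r4<-Add2 | r0:14,r1:7,r2:Mul2,r3:11,r4:Add2
c8: issue MUL r2<-Mul1 | r0:14,r1:7,r2:Mul1,r3:11,r4:Add2
c9: CDB Add2=70; issue ADD r1<-Add2 | r0:14,r1:Add2,r2:Mul1,r3:11,r4:70
c10: - | r0:14,r1:Add2,r2:Mul1,r3:11,r4:70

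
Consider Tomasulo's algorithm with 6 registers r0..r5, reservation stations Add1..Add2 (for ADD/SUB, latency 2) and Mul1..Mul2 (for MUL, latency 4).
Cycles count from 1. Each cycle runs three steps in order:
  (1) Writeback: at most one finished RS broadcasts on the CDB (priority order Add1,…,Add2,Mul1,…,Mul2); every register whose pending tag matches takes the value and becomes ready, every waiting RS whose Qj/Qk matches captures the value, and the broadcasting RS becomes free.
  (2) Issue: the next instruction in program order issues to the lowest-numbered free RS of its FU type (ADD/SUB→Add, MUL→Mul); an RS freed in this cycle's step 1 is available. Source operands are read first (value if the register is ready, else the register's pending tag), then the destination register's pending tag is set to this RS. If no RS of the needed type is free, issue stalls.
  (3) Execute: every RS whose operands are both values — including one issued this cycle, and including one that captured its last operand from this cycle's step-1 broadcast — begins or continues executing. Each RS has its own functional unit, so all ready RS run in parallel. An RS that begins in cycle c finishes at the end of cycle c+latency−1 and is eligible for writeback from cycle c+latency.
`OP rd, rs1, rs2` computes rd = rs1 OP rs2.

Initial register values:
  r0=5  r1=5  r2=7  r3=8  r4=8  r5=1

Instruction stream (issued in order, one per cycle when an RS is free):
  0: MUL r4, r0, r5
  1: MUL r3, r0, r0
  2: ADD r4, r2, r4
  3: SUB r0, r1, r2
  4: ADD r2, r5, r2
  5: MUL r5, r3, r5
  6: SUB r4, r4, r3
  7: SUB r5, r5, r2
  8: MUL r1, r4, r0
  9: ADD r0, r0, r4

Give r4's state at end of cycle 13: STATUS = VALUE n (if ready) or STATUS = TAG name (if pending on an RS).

STATUS = VALUE -13

c1: issue MUL r4<-Mul1 | r0:5,r1:5,r2:7,r3:8,r4:Mul1,r5:1
c2: issue MUL r3<-Mul2 | r0:5,r1:5,r2:7,r3:Mul2,r4:Mul1,r5:1
c3: issue ADD r4<-Add1 | r0:5,r1:5,r2:7,r3:Mul2,r4:Add1,r5:1
c4: issue SUB r0<-Add2 | r0:Add2,r1:5,r2:7,r3:Mul2,r4:Add1,r5:1
c5: CDB Mul1=5; stall | r0:Add2,r1:5,r2:7,r3:Mul2,r4:Add1,r5:1
c6: CDB Add2=-2; issue ADD r2<-Add2 | r0:-2,r1:5,r2:Add2,r3:Mul2,r4:Add1,r5:1
c7: CDB Add1=12; issue MUL r5<-Mul1 | r0:-2,r1:5,r2:Add2,r3:Mul2,r4:12,r5:Mul1
c8: CDB Add2=8; issue SUB r4<-Add1 | r0:-2,r1:5,r2:8,r3:Mul2,r4:Add1,r5:Mul1
c9: CDB Mul2=25; issue SUB r5<-Add2 | r0:-2,r1:5,r2:8,r3:25,r4:Add1,r5:Add2
c10: issue MUL r1<-Mul2 | r0:-2,r1:Mul2,r2:8,r3:25,r4:Add1,r5:Add2
c11: CDB Add1=-13; issue ADD r0<-Add1 | r0:Add1,r1:Mul2,r2:8,r3:25,r4:-13,r5:Add2
c12: - | r0:Add1,r1:Mul2,r2:8,r3:25,r4:-13,r5:Add2
c13: CDB Add1=-15 | r0:-15,r1:Mul2,r2:8,r3:25,r4:-13,r5:Add2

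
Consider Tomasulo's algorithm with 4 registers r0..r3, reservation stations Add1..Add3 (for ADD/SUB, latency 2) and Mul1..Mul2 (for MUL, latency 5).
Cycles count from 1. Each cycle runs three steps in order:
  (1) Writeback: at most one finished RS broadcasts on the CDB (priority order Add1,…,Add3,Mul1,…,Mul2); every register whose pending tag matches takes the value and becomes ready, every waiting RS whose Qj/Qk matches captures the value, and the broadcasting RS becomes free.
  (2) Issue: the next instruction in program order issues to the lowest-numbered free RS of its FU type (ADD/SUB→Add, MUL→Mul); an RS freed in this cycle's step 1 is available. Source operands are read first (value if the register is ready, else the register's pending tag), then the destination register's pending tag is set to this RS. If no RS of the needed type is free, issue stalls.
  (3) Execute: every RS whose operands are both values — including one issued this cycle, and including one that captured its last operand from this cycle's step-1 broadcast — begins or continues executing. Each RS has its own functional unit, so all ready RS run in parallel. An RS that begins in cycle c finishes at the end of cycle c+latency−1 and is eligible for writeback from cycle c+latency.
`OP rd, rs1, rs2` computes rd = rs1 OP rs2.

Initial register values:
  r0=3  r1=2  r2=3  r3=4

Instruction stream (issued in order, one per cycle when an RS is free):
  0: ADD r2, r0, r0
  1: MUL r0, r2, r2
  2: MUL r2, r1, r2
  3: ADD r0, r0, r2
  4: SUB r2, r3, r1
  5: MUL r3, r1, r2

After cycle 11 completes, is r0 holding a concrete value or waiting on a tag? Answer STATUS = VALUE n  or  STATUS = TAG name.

c1: issue ADD r2<-Add1 | r0:3,r1:2,r2:Add1,r3:4
c2: issue MUL r0<-Mul1 | r0:Mul1,r1:2,r2:Add1,r3:4
c3: CDB Add1=6; issue MUL r2<-Mul2 | r0:Mul1,r1:2,r2:Mul2,r3:4
c4: issue ADD r0<-Add1 | r0:Add1,r1:2,r2:Mul2,r3:4
c5: issue SUB r2<-Add2 | r0:Add1,r1:2,r2:Add2,r3:4
c6: stall | r0:Add1,r1:2,r2:Add2,r3:4
c7: CDB Add2=2; stall | r0:Add1,r1:2,r2:2,r3:4
c8: CDB Mul1=36; issue MUL r3<-Mul1 | r0:Add1,r1:2,r2:2,r3:Mul1
c9: CDB Mul2=12 | r0:Add1,r1:2,r2:2,r3:Mul1
c10: - | r0:Add1,r1:2,r2:2,r3:Mul1
c11: CDB Add1=48 | r0:48,r1:2,r2:2,r3:Mul1

STATUS = VALUE 48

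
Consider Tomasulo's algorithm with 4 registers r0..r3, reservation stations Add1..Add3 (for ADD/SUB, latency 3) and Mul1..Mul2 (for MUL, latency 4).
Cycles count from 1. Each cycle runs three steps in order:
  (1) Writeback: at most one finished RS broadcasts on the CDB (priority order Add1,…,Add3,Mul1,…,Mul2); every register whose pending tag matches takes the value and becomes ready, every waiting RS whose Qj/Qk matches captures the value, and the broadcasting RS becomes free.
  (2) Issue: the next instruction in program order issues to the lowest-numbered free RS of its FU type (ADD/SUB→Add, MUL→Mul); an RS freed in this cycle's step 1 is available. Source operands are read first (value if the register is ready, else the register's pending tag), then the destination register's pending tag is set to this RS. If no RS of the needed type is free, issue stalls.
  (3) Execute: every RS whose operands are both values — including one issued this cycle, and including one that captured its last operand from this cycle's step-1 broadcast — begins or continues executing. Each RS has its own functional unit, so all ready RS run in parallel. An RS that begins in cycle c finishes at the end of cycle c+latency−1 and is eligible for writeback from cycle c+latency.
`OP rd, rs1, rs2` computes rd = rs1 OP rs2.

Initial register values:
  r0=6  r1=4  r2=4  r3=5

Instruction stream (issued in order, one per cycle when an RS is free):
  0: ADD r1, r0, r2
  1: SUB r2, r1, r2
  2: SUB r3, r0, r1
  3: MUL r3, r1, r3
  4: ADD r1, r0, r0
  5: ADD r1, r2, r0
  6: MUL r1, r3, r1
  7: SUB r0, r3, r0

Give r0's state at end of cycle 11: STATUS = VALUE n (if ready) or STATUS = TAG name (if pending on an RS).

STATUS = TAG Add1

c1: issue ADD r1<-Add1 | r0:6,r1:Add1,r2:4,r3:5
c2: issue SUB r2<-Add2 | r0:6,r1:Add1,r2:Add2,r3:5
c3: issue SUB r3<-Add3 | r0:6,r1:Add1,r2:Add2,r3:Add3
c4: CDB Add1=10; issue MUL r3<-Mul1 | r0:6,r1:10,r2:Add2,r3:Mul1
c5: issue ADD r1<-Add1 | r0:6,r1:Add1,r2:Add2,r3:Mul1
c6: stall | r0:6,r1:Add1,r2:Add2,r3:Mul1
c7: CDB Add2=6; issue ADD r1<-Add2 | r0:6,r1:Add2,r2:6,r3:Mul1
c8: CDB Add1=12; issue MUL r1<-Mul2 | r0:6,r1:Mul2,r2:6,r3:Mul1
c9: CDB Add3=-4; issue SUB r0<-Add1 | r0:Add1,r1:Mul2,r2:6,r3:Mul1
c10: CDB Add2=12 | r0:Add1,r1:Mul2,r2:6,r3:Mul1
c11: - | r0:Add1,r1:Mul2,r2:6,r3:Mul1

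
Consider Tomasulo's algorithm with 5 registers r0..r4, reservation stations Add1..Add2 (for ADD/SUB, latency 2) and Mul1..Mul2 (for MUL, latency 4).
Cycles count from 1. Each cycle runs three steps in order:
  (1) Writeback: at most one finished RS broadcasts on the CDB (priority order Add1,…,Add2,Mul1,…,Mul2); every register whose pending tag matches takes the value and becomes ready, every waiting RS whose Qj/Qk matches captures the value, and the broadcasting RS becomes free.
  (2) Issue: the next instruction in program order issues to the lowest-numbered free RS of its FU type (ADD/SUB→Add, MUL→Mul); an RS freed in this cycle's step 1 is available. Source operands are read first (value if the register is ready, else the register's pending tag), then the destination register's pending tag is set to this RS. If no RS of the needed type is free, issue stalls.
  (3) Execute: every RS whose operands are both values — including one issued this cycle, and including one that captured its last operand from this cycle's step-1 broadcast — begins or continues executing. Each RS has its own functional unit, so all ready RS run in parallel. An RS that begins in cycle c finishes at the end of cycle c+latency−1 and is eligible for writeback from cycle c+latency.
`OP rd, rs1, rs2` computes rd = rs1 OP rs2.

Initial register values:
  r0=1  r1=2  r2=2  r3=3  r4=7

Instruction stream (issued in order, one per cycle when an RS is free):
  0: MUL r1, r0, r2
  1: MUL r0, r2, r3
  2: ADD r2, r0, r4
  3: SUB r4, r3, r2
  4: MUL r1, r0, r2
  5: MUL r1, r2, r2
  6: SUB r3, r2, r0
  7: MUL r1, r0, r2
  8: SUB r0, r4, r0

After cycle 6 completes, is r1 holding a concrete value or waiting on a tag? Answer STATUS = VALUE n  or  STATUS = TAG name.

  c1: issue MUL r1<-Mul1  regs: r0:1,r1:Mul1,r2:2,r3:3,r4:7
  c2: issue MUL r0<-Mul2  regs: r0:Mul2,r1:Mul1,r2:2,r3:3,r4:7
  c3: issue ADD r2<-Add1  regs: r0:Mul2,r1:Mul1,r2:Add1,r3:3,r4:7
  c4: issue SUB r4<-Add2  regs: r0:Mul2,r1:Mul1,r2:Add1,r3:3,r4:Add2
  c5: CDB Mul1=2; issue MUL r1<-Mul1  regs: r0:Mul2,r1:Mul1,r2:Add1,r3:3,r4:Add2
  c6: CDB Mul2=6; issue MUL r1<-Mul2  regs: r0:6,r1:Mul2,r2:Add1,r3:3,r4:Add2

STATUS = TAG Mul2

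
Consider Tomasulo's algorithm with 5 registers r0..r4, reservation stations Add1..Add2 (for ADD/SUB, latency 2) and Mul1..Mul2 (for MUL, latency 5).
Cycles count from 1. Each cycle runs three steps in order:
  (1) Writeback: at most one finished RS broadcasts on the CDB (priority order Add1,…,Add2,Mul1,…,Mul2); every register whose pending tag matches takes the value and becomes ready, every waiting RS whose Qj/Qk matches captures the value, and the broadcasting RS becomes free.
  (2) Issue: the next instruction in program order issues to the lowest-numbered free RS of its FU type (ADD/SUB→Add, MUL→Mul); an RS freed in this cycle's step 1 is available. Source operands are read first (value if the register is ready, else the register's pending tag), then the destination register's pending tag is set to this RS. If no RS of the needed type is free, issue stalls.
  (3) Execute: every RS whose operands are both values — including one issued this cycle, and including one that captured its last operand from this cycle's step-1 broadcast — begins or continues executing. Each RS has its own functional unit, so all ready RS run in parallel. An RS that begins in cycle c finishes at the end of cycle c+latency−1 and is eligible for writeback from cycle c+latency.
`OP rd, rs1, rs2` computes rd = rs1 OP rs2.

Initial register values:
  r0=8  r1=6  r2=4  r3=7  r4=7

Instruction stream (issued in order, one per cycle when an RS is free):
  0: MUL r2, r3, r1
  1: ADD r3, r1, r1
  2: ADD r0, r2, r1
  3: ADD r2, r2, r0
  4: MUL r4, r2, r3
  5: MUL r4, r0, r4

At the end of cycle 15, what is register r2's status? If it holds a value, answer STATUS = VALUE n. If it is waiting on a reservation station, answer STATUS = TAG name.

STATUS = VALUE 90

cycle 1: issue MUL r2<-Mul1 // r0:8,r1:6,r2:Mul1,r3:7,r4:7
cycle 2: issue ADD r3<-Add1 // r0:8,r1:6,r2:Mul1,r3:Add1,r4:7
cycle 3: issue ADD r0<-Add2 // r0:Add2,r1:6,r2:Mul1,r3:Add1,r4:7
cycle 4: CDB Add1=12; issue ADD r2<-Add1 // r0:Add2,r1:6,r2:Add1,r3:12,r4:7
cycle 5: issue MUL r4<-Mul2 // r0:Add2,r1:6,r2:Add1,r3:12,r4:Mul2
cycle 6: CDB Mul1=42; issue MUL r4<-Mul1 // r0:Add2,r1:6,r2:Add1,r3:12,r4:Mul1
cycle 7: - // r0:Add2,r1:6,r2:Add1,r3:12,r4:Mul1
cycle 8: CDB Add2=48 // r0:48,r1:6,r2:Add1,r3:12,r4:Mul1
cycle 9: - // r0:48,r1:6,r2:Add1,r3:12,r4:Mul1
cycle 10: CDB Add1=90 // r0:48,r1:6,r2:90,r3:12,r4:Mul1
cycle 11: - // r0:48,r1:6,r2:90,r3:12,r4:Mul1
cycle 12: - // r0:48,r1:6,r2:90,r3:12,r4:Mul1
cycle 13: - // r0:48,r1:6,r2:90,r3:12,r4:Mul1
cycle 14: - // r0:48,r1:6,r2:90,r3:12,r4:Mul1
cycle 15: CDB Mul2=1080 // r0:48,r1:6,r2:90,r3:12,r4:Mul1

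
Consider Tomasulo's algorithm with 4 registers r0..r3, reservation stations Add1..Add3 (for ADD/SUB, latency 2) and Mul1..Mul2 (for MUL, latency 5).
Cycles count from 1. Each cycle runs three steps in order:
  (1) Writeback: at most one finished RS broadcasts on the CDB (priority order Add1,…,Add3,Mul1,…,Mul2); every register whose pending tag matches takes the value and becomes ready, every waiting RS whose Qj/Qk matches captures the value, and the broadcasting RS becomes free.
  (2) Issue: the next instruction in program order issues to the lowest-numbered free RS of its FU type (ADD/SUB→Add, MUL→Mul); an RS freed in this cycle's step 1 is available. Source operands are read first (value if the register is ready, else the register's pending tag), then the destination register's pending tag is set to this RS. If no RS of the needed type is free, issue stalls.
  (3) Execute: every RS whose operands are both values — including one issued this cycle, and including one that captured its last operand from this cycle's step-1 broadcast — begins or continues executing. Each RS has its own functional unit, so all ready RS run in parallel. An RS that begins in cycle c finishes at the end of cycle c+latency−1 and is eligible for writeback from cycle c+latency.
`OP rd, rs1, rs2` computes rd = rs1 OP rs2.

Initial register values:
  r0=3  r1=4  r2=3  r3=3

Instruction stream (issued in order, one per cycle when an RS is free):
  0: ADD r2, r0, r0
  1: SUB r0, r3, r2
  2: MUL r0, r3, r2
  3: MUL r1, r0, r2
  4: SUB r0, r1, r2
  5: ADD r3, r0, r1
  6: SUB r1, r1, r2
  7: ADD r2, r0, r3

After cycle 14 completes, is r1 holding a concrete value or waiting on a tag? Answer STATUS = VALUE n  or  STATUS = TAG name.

c1: issue ADD r2<-Add1 | r0:3,r1:4,r2:Add1,r3:3
c2: issue SUB r0<-Add2 | r0:Add2,r1:4,r2:Add1,r3:3
c3: CDB Add1=6; issue MUL r0<-Mul1 | r0:Mul1,r1:4,r2:6,r3:3
c4: issue MUL r1<-Mul2 | r0:Mul1,r1:Mul2,r2:6,r3:3
c5: CDB Add2=-3; issue SUB r0<-Add1 | r0:Add1,r1:Mul2,r2:6,r3:3
c6: issue ADD r3<-Add2 | r0:Add1,r1:Mul2,r2:6,r3:Add2
c7: issue SUB r1<-Add3 | r0:Add1,r1:Add3,r2:6,r3:Add2
c8: CDB Mul1=18; stall | r0:Add1,r1:Add3,r2:6,r3:Add2
c9: stall | r0:Add1,r1:Add3,r2:6,r3:Add2
c10: stall | r0:Add1,r1:Add3,r2:6,r3:Add2
c11: stall | r0:Add1,r1:Add3,r2:6,r3:Add2
c12: stall | r0:Add1,r1:Add3,r2:6,r3:Add2
c13: CDB Mul2=108; stall | r0:Add1,r1:Add3,r2:6,r3:Add2
c14: stall | r0:Add1,r1:Add3,r2:6,r3:Add2

STATUS = TAG Add3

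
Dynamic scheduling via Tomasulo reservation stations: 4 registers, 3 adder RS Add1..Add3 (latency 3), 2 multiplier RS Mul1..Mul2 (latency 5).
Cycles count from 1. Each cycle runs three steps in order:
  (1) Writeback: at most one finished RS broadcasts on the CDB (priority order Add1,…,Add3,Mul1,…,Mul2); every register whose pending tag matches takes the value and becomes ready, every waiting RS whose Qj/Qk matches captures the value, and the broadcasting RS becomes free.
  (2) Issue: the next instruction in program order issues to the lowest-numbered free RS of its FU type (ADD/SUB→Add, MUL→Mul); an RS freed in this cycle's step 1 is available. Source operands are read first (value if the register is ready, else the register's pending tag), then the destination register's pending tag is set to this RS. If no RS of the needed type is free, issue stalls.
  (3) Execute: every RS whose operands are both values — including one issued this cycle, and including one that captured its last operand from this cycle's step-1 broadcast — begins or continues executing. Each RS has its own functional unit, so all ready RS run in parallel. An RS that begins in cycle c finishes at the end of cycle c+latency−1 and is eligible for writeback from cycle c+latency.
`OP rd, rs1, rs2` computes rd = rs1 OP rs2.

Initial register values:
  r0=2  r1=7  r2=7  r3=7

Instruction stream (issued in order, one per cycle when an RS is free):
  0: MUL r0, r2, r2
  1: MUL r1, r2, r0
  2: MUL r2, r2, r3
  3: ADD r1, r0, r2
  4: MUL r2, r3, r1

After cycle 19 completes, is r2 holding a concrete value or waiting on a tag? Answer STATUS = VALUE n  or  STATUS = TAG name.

STATUS = VALUE 686

  c1: issue MUL r0<-Mul1  regs: r0:Mul1,r1:7,r2:7,r3:7
  c2: issue MUL r1<-Mul2  regs: r0:Mul1,r1:Mul2,r2:7,r3:7
  c3: stall  regs: r0:Mul1,r1:Mul2,r2:7,r3:7
  c4: stall  regs: r0:Mul1,r1:Mul2,r2:7,r3:7
  c5: stall  regs: r0:Mul1,r1:Mul2,r2:7,r3:7
  c6: CDB Mul1=49; issue MUL r2<-Mul1  regs: r0:49,r1:Mul2,r2:Mul1,r3:7
  c7: issue ADD r1<-Add1  regs: r0:49,r1:Add1,r2:Mul1,r3:7
  c8: stall  regs: r0:49,r1:Add1,r2:Mul1,r3:7
  c9: stall  regs: r0:49,r1:Add1,r2:Mul1,r3:7
  c10: stall  regs: r0:49,r1:Add1,r2:Mul1,r3:7
  c11: CDB Mul1=49; issue MUL r2<-Mul1  regs: r0:49,r1:Add1,r2:Mul1,r3:7
  c12: CDB Mul2=343  regs: r0:49,r1:Add1,r2:Mul1,r3:7
  c13: -  regs: r0:49,r1:Add1,r2:Mul1,r3:7
  c14: CDB Add1=98  regs: r0:49,r1:98,r2:Mul1,r3:7
  c15: -  regs: r0:49,r1:98,r2:Mul1,r3:7
  c16: -  regs: r0:49,r1:98,r2:Mul1,r3:7
  c17: -  regs: r0:49,r1:98,r2:Mul1,r3:7
  c18: -  regs: r0:49,r1:98,r2:Mul1,r3:7
  c19: CDB Mul1=686  regs: r0:49,r1:98,r2:686,r3:7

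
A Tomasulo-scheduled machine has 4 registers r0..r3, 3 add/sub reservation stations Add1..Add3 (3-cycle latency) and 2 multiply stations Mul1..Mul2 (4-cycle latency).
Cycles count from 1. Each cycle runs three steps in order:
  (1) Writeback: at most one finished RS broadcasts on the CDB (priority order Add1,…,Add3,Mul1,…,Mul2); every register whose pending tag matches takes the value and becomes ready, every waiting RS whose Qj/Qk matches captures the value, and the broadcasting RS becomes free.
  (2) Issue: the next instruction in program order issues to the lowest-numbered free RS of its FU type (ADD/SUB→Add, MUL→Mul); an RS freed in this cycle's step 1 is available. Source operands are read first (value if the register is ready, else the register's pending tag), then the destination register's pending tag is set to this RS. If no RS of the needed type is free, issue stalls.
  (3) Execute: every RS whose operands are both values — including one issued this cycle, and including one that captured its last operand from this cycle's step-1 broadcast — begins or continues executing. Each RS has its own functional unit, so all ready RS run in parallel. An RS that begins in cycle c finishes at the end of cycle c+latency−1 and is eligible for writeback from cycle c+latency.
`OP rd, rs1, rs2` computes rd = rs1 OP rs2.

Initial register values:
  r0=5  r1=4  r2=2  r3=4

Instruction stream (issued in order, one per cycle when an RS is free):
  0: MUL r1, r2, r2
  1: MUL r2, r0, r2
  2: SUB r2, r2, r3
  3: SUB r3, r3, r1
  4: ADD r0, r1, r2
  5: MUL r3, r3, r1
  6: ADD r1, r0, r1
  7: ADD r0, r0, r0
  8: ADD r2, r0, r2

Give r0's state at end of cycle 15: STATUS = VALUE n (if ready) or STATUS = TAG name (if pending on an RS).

STATUS = VALUE 20

  c1: issue MUL r1<-Mul1  regs: r0:5,r1:Mul1,r2:2,r3:4
  c2: issue MUL r2<-Mul2  regs: r0:5,r1:Mul1,r2:Mul2,r3:4
  c3: issue SUB r2<-Add1  regs: r0:5,r1:Mul1,r2:Add1,r3:4
  c4: issue SUB r3<-Add2  regs: r0:5,r1:Mul1,r2:Add1,r3:Add2
  c5: CDB Mul1=4; issue ADD r0<-Add3  regs: r0:Add3,r1:4,r2:Add1,r3:Add2
  c6: CDB Mul2=10; issue MUL r3<-Mul1  regs: r0:Add3,r1:4,r2:Add1,r3:Mul1
  c7: stall  regs: r0:Add3,r1:4,r2:Add1,r3:Mul1
  c8: CDB Add2=0; issue ADD r1<-Add2  regs: r0:Add3,r1:Add2,r2:Add1,r3:Mul1
  c9: CDB Add1=6; issue ADD r0<-Add1  regs: r0:Add1,r1:Add2,r2:6,r3:Mul1
  c10: stall  regs: r0:Add1,r1:Add2,r2:6,r3:Mul1
  c11: stall  regs: r0:Add1,r1:Add2,r2:6,r3:Mul1
  c12: CDB Add3=10; issue ADD r2<-Add3  regs: r0:Add1,r1:Add2,r2:Add3,r3:Mul1
  c13: CDB Mul1=0  regs: r0:Add1,r1:Add2,r2:Add3,r3:0
  c14: -  regs: r0:Add1,r1:Add2,r2:Add3,r3:0
  c15: CDB Add1=20  regs: r0:20,r1:Add2,r2:Add3,r3:0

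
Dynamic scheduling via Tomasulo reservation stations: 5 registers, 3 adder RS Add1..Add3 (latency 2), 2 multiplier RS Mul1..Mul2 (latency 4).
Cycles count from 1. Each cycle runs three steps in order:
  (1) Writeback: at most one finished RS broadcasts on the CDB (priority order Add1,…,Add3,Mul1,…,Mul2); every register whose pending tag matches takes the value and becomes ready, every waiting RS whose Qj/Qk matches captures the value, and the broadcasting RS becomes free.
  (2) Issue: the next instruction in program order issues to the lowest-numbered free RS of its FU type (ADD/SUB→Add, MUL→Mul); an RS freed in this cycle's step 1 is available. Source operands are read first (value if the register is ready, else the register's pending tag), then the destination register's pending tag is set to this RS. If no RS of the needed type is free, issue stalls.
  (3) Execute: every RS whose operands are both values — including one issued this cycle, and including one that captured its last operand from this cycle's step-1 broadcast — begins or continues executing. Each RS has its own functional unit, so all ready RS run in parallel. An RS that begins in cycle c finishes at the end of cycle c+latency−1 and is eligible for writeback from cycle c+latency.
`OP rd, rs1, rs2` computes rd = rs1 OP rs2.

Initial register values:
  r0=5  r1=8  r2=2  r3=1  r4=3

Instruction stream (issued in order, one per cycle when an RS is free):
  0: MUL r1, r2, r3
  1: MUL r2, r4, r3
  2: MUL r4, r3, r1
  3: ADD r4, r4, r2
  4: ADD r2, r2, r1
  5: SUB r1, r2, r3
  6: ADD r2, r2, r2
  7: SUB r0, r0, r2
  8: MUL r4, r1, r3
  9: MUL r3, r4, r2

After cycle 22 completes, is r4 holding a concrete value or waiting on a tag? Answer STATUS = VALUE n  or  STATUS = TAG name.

c1: issue MUL r1<-Mul1 | r0:5,r1:Mul1,r2:2,r3:1,r4:3
c2: issue MUL r2<-Mul2 | r0:5,r1:Mul1,r2:Mul2,r3:1,r4:3
c3: stall | r0:5,r1:Mul1,r2:Mul2,r3:1,r4:3
c4: stall | r0:5,r1:Mul1,r2:Mul2,r3:1,r4:3
c5: CDB Mul1=2; issue MUL r4<-Mul1 | r0:5,r1:2,r2:Mul2,r3:1,r4:Mul1
c6: CDB Mul2=3; issue ADD r4<-Add1 | r0:5,r1:2,r2:3,r3:1,r4:Add1
c7: issue ADD r2<-Add2 | r0:5,r1:2,r2:Add2,r3:1,r4:Add1
c8: issue SUB r1<-Add3 | r0:5,r1:Add3,r2:Add2,r3:1,r4:Add1
c9: CDB Add2=5; issue ADD r2<-Add2 | r0:5,r1:Add3,r2:Add2,r3:1,r4:Add1
c10: CDB Mul1=2; stall | r0:5,r1:Add3,r2:Add2,r3:1,r4:Add1
c11: CDB Add2=10; issue SUB r0<-Add2 | r0:Add2,r1:Add3,r2:10,r3:1,r4:Add1
c12: CDB Add1=5; issue MUL r4<-Mul1 | r0:Add2,r1:Add3,r2:10,r3:1,r4:Mul1
c13: CDB Add2=-5; issue MUL r3<-Mul2 | r0:-5,r1:Add3,r2:10,r3:Mul2,r4:Mul1
c14: CDB Add3=4 | r0:-5,r1:4,r2:10,r3:Mul2,r4:Mul1
c15: - | r0:-5,r1:4,r2:10,r3:Mul2,r4:Mul1
c16: - | r0:-5,r1:4,r2:10,r3:Mul2,r4:Mul1
c17: - | r0:-5,r1:4,r2:10,r3:Mul2,r4:Mul1
c18: CDB Mul1=4 | r0:-5,r1:4,r2:10,r3:Mul2,r4:4
c19: - | r0:-5,r1:4,r2:10,r3:Mul2,r4:4
c20: - | r0:-5,r1:4,r2:10,r3:Mul2,r4:4
c21: - | r0:-5,r1:4,r2:10,r3:Mul2,r4:4
c22: CDB Mul2=40 | r0:-5,r1:4,r2:10,r3:40,r4:4

STATUS = VALUE 4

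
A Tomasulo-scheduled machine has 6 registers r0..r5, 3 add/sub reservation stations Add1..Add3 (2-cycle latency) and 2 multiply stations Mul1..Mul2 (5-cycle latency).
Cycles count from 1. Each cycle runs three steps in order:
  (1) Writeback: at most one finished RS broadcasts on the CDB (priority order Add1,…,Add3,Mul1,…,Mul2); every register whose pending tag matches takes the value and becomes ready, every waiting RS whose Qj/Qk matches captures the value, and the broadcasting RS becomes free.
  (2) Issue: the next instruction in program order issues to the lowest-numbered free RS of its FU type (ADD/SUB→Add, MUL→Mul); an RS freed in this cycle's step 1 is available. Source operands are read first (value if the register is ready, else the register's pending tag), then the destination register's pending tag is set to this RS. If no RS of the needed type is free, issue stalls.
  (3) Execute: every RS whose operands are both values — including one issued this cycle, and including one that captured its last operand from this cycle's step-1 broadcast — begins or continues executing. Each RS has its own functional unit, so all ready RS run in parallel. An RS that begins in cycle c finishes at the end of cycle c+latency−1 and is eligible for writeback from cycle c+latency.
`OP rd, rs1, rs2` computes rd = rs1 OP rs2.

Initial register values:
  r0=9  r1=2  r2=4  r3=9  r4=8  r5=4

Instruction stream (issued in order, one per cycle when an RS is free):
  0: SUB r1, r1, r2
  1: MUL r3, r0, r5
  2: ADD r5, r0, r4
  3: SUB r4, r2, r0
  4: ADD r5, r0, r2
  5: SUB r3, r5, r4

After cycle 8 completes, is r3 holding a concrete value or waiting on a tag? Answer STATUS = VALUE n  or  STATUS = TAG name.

cycle 1: issue SUB r1<-Add1 // r0:9,r1:Add1,r2:4,r3:9,r4:8,r5:4
cycle 2: issue MUL r3<-Mul1 // r0:9,r1:Add1,r2:4,r3:Mul1,r4:8,r5:4
cycle 3: CDB Add1=-2; issue ADD r5<-Add1 // r0:9,r1:-2,r2:4,r3:Mul1,r4:8,r5:Add1
cycle 4: issue SUB r4<-Add2 // r0:9,r1:-2,r2:4,r3:Mul1,r4:Add2,r5:Add1
cycle 5: CDB Add1=17; issue ADD r5<-Add1 // r0:9,r1:-2,r2:4,r3:Mul1,r4:Add2,r5:Add1
cycle 6: CDB Add2=-5; issue SUB r3<-Add2 // r0:9,r1:-2,r2:4,r3:Add2,r4:-5,r5:Add1
cycle 7: CDB Add1=13 // r0:9,r1:-2,r2:4,r3:Add2,r4:-5,r5:13
cycle 8: CDB Mul1=36 // r0:9,r1:-2,r2:4,r3:Add2,r4:-5,r5:13

STATUS = TAG Add2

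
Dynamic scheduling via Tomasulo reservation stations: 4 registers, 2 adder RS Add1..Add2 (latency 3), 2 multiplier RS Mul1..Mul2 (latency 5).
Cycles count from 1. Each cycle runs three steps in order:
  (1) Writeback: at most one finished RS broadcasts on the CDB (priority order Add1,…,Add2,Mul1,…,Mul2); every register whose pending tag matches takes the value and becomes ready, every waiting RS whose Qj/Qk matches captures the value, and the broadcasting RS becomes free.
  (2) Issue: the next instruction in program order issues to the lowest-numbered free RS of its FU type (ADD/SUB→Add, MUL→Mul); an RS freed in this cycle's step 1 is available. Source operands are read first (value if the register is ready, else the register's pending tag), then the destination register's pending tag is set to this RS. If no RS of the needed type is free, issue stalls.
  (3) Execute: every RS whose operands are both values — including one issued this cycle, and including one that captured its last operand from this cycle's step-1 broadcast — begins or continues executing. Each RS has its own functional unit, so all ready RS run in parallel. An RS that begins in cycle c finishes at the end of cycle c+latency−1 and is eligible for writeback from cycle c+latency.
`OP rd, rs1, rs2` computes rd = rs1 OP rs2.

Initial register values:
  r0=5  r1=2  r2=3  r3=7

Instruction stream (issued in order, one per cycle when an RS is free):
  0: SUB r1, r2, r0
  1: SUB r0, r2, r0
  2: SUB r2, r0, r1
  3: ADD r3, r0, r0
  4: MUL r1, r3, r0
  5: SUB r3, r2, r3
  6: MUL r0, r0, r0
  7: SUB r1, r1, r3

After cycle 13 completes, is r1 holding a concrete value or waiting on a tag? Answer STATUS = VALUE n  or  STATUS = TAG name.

cycle 1: issue SUB r1<-Add1 // r0:5,r1:Add1,r2:3,r3:7
cycle 2: issue SUB r0<-Add2 // r0:Add2,r1:Add1,r2:3,r3:7
cycle 3: stall // r0:Add2,r1:Add1,r2:3,r3:7
cycle 4: CDB Add1=-2; issue SUB r2<-Add1 // r0:Add2,r1:-2,r2:Add1,r3:7
cycle 5: CDB Add2=-2; issue ADD r3<-Add2 // r0:-2,r1:-2,r2:Add1,r3:Add2
cycle 6: issue MUL r1<-Mul1 // r0:-2,r1:Mul1,r2:Add1,r3:Add2
cycle 7: stall // r0:-2,r1:Mul1,r2:Add1,r3:Add2
cycle 8: CDB Add1=0; issue SUB r3<-Add1 // r0:-2,r1:Mul1,r2:0,r3:Add1
cycle 9: CDB Add2=-4; issue MUL r0<-Mul2 // r0:Mul2,r1:Mul1,r2:0,r3:Add1
cycle 10: issue SUB r1<-Add2 // r0:Mul2,r1:Add2,r2:0,r3:Add1
cycle 11: - // r0:Mul2,r1:Add2,r2:0,r3:Add1
cycle 12: CDB Add1=4 // r0:Mul2,r1:Add2,r2:0,r3:4
cycle 13: - // r0:Mul2,r1:Add2,r2:0,r3:4

STATUS = TAG Add2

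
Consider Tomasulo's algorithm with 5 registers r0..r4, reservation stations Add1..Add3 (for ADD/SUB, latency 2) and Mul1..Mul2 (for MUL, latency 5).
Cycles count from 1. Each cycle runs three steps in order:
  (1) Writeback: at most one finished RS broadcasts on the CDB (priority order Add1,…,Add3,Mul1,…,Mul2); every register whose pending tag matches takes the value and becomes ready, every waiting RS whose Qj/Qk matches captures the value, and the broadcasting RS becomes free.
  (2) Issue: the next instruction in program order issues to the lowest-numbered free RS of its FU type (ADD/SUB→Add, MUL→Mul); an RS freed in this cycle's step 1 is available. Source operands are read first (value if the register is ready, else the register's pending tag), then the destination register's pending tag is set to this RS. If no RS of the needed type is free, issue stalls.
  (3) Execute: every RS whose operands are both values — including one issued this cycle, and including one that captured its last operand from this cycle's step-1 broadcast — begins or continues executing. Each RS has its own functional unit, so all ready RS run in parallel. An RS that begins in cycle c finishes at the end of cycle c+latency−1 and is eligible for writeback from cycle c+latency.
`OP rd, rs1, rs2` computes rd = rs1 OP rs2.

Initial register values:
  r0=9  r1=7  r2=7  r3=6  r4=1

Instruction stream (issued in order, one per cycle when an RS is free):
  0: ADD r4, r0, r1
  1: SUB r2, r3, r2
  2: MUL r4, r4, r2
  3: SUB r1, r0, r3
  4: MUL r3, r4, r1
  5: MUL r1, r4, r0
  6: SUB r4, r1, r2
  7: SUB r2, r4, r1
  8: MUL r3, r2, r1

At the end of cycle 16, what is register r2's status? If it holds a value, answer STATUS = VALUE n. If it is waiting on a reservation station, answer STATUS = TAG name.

STATUS = TAG Add2

  c1: issue ADD r4<-Add1  regs: r0:9,r1:7,r2:7,r3:6,r4:Add1
  c2: issue SUB r2<-Add2  regs: r0:9,r1:7,r2:Add2,r3:6,r4:Add1
  c3: CDB Add1=16; issue MUL r4<-Mul1  regs: r0:9,r1:7,r2:Add2,r3:6,r4:Mul1
  c4: CDB Add2=-1; issue SUB r1<-Add1  regs: r0:9,r1:Add1,r2:-1,r3:6,r4:Mul1
  c5: issue MUL r3<-Mul2  regs: r0:9,r1:Add1,r2:-1,r3:Mul2,r4:Mul1
  c6: CDB Add1=3; stall  regs: r0:9,r1:3,r2:-1,r3:Mul2,r4:Mul1
  c7: stall  regs: r0:9,r1:3,r2:-1,r3:Mul2,r4:Mul1
  c8: stall  regs: r0:9,r1:3,r2:-1,r3:Mul2,r4:Mul1
  c9: CDB Mul1=-16; issue MUL r1<-Mul1  regs: r0:9,r1:Mul1,r2:-1,r3:Mul2,r4:-16
  c10: issue SUB r4<-Add1  regs: r0:9,r1:Mul1,r2:-1,r3:Mul2,r4:Add1
  c11: issue SUB r2<-Add2  regs: r0:9,r1:Mul1,r2:Add2,r3:Mul2,r4:Add1
  c12: stall  regs: r0:9,r1:Mul1,r2:Add2,r3:Mul2,r4:Add1
  c13: stall  regs: r0:9,r1:Mul1,r2:Add2,r3:Mul2,r4:Add1
  c14: CDB Mul1=-144; issue MUL r3<-Mul1  regs: r0:9,r1:-144,r2:Add2,r3:Mul1,r4:Add1
  c15: CDB Mul2=-48  regs: r0:9,r1:-144,r2:Add2,r3:Mul1,r4:Add1
  c16: CDB Add1=-143  regs: r0:9,r1:-144,r2:Add2,r3:Mul1,r4:-143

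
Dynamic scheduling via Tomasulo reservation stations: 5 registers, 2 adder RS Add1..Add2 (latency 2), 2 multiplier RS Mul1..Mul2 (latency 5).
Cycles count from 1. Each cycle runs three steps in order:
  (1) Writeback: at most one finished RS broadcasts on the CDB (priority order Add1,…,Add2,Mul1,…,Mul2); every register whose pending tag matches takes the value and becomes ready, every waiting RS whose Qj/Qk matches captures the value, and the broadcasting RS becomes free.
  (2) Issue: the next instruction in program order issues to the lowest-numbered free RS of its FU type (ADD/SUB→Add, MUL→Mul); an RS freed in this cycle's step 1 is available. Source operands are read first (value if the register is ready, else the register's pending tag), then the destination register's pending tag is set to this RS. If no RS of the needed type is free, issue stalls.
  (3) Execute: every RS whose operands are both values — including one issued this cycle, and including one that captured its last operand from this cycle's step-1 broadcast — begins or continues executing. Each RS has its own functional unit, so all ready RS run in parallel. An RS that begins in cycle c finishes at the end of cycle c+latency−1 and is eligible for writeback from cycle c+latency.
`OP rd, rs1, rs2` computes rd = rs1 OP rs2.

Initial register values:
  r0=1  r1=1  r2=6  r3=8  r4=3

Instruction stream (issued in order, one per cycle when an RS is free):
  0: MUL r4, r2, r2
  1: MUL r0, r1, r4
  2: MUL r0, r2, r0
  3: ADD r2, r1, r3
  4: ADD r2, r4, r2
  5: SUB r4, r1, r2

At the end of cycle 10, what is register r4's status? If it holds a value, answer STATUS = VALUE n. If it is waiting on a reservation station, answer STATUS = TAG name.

STATUS = TAG Add1

cycle 1: issue MUL r4<-Mul1 // r0:1,r1:1,r2:6,r3:8,r4:Mul1
cycle 2: issue MUL r0<-Mul2 // r0:Mul2,r1:1,r2:6,r3:8,r4:Mul1
cycle 3: stall // r0:Mul2,r1:1,r2:6,r3:8,r4:Mul1
cycle 4: stall // r0:Mul2,r1:1,r2:6,r3:8,r4:Mul1
cycle 5: stall // r0:Mul2,r1:1,r2:6,r3:8,r4:Mul1
cycle 6: CDB Mul1=36; issue MUL r0<-Mul1 // r0:Mul1,r1:1,r2:6,r3:8,r4:36
cycle 7: issue ADD r2<-Add1 // r0:Mul1,r1:1,r2:Add1,r3:8,r4:36
cycle 8: issue ADD r2<-Add2 // r0:Mul1,r1:1,r2:Add2,r3:8,r4:36
cycle 9: CDB Add1=9; issue SUB r4<-Add1 // r0:Mul1,r1:1,r2:Add2,r3:8,r4:Add1
cycle 10: - // r0:Mul1,r1:1,r2:Add2,r3:8,r4:Add1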